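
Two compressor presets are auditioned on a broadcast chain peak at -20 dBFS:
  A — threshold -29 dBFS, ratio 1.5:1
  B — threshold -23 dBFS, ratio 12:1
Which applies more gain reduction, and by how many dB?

A: GR = 9 − 9/1.5 = 3 dB.
B: GR = 3 − 3/12 = 2.75 dB.
A applies 0.25 dB more gain reduction.

A, by 0.25 dB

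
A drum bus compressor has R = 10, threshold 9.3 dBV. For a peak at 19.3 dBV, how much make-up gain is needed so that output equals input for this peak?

9 dB

The peak compresses to 9.3 + 10/10 = 10.3 dBV.
To reach 19.3 dBV requires 19.3 − 10.3 = 9 dB of make-up.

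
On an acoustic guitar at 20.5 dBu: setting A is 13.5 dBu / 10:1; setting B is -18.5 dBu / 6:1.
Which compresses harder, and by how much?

B, by 26.2 dB

A: GR = 7 − 7/10 = 6.3 dB.
B: GR = 39 − 39/6 = 32.5 dB.
B reduces 26.2 dB more.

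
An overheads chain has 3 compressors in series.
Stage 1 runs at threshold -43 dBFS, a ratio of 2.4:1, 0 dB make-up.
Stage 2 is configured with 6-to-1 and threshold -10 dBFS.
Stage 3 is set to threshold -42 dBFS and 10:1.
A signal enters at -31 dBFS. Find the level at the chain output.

-41.6 dBFS

Stage 1: -31 dBFS is 12 dB over -43 dBFS; at 2.4:1 that becomes 5 dB over, giving -38 dBFS.
Stage 2: below threshold (-38 ≤ -10); passes unchanged; output -38 dBFS.
Stage 3: overshoot 4 dB → 4/10 = 0.4 dB → -41.6 dBFS.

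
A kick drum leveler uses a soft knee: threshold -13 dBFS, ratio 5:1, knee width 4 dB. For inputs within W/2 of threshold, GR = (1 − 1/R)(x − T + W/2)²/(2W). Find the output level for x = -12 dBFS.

-12.9 dBFS

x − T + W/2 = -12 − (-13) + 2 = 3.
GR = (1 − 1/5) × 3² / 8 = 0.8 × 9 / 8 = 0.9 dB.
Output = -12 − 0.9 = -12.9 dBFS.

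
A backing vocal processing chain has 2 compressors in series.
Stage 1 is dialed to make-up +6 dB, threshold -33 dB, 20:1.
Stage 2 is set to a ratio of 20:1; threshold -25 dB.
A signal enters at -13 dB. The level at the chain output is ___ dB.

-26 dB

Stage 1: overshoot 20 dB → 20/20 = 1 dB → -32 dB; +6 dB make-up → -26 dB.
Stage 2: -26 dB ≤ -25 dB, so stage 2 doesn't engage; output -26 dB.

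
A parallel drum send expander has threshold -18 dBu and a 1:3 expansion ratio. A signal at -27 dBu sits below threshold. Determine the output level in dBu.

-45 dBu

The input is 9 dB below the -18 dBu threshold.
A 1:3 expander multiplies undershoot by 3: 9 × 3 = 27 dB below threshold.
Output = -18 − 27 = -45 dBu.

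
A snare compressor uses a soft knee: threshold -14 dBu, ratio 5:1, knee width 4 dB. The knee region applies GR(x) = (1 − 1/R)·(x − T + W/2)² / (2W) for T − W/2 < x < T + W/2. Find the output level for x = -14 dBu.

x − T + W/2 = -14 − (-14) + 2 = 2.
GR = (1 − 1/5) × 2² / 8 = 0.8 × 4 / 8 = 0.4 dB.
Output = -14 − 0.4 = -14.4 dBu.

-14.4 dBu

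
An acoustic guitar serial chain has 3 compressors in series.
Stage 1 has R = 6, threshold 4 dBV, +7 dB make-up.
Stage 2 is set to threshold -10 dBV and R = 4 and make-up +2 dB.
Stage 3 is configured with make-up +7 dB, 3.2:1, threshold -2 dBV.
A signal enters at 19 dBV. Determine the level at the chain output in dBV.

Stage 1: 19 dBV is 15 dB over 4 dBV; at 6:1 that becomes 2.5 dB over, giving 6.5 dBV; +7 dB make-up → 13.5 dBV.
Stage 2: overshoot 23.5 dB → 23.5/4 = 5.875 dB → -4.125 dBV; +2 dB make-up → -2.125 dBV.
Stage 3: -2.125 dBV is at or below the -2 dBV threshold — no compression; make-up brings it to 4.875 dBV.

4.875 dBV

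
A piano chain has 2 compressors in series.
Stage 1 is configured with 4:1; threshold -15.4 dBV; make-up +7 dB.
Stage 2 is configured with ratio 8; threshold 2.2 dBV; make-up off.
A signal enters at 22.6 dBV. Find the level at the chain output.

1.1 dBV

Stage 1: 38 dB above -15.4 dBV, reduced 4:1 to 9.5 dB above → -5.9 dBV; +7 dB make-up → 1.1 dBV.
Stage 2: below threshold (1.1 ≤ 2.2); passes unchanged; output 1.1 dBV.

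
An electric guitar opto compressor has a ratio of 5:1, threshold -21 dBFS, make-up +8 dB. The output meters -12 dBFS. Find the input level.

Before make-up, the level was -12 − 8 = -20 dBFS.
The compressed level sits -20 − (-21) = 1 dB over threshold.
Input overshoot = R × output overshoot = 5 dB → input = -21 + 5 = -16 dBFS.

-16 dBFS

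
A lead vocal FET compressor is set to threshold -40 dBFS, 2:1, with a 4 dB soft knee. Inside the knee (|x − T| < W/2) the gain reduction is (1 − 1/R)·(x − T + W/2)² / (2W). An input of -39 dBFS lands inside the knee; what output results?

-39.5625 dBFS

x − T + W/2 = -39 − (-40) + 2 = 3.
GR = (1 − 1/2) × 3² / 8 = 0.5 × 9 / 8 = 0.5625 dB.
Output = -39 − 0.5625 = -39.5625 dBFS.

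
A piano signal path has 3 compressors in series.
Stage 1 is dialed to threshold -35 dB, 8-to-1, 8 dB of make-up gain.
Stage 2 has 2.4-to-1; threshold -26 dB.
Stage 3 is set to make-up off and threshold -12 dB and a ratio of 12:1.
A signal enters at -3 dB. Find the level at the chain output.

Stage 1: overshoot 32 dB → 32/8 = 4 dB → -31 dB; +8 dB make-up → -23 dB.
Stage 2: -23 dB is 3 dB over -26 dB; at 2.4:1 that becomes 1.25 dB over, giving -24.75 dB.
Stage 3: below threshold (-24.75 ≤ -12); passes unchanged; output -24.75 dB.

-24.75 dB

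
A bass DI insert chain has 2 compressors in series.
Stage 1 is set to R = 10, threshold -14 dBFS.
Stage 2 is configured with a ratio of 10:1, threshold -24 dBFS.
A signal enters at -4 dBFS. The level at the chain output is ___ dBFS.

-22.9 dBFS

Stage 1: -4 dBFS is 10 dB over -14 dBFS; at 10:1 that becomes 1 dB over, giving -13 dBFS.
Stage 2: 11 dB above -24 dBFS, reduced 10:1 to 1.1 dB above → -22.9 dBFS.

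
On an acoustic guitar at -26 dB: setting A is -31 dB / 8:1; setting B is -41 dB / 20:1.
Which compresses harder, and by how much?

A: overshoot 5 dB → output overshoot 0.625 dB → GR 4.375 dB.
B: overshoot 15 dB → output overshoot 0.75 dB → GR 14.25 dB.
B applies 9.875 dB more gain reduction.

B, by 9.875 dB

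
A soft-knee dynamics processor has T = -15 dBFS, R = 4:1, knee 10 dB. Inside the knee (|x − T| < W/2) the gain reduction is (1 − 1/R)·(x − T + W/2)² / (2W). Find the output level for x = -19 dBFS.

x − T + W/2 = -19 − (-15) + 5 = 1.
GR = (1 − 1/4) × 1² / 20 = 0.75 × 1 / 20 = 0.0375 dB.
Output = -19 − 0.0375 = -19.0375 dBFS.

-19.0375 dBFS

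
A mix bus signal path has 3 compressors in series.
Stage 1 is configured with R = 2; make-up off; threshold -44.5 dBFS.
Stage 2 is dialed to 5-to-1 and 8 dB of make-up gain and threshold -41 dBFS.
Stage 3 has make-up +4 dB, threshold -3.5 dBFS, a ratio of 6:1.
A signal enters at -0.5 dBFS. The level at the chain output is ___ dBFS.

-25.3 dBFS

Stage 1: -0.5 dBFS is 44 dB over -44.5 dBFS; at 2:1 that becomes 22 dB over, giving -22.5 dBFS.
Stage 2: overshoot 18.5 dB → 18.5/5 = 3.7 dB → -37.3 dBFS; +8 dB make-up → -29.3 dBFS.
Stage 3: -29.3 dBFS is at or below the -3.5 dBFS threshold — no compression; make-up brings it to -25.3 dBFS.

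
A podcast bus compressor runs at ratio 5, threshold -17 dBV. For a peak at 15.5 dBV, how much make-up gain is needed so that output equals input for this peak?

26 dB

Overshoot 32.5 dB → 32.5/5 = 6.5 dB after compression, so the compressed level is -17 + 6.5 = -10.5 dBV.
Make-up = target − compressed = 15.5 − (-10.5) = 26 dB.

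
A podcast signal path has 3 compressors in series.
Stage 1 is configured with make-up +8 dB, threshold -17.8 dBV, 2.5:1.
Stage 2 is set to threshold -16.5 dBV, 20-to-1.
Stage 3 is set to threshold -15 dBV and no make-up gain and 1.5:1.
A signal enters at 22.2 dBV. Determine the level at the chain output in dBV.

Stage 1: 22.2 dBV is 40 dB over -17.8 dBV; at 2.5:1 that becomes 16 dB over, giving -1.8 dBV; +8 dB make-up → 6.2 dBV.
Stage 2: overshoot 22.7 dB → 22.7/20 = 1.135 dB → -15.365 dBV.
Stage 3: -15.365 dBV ≤ -15 dBV, so stage 3 doesn't engage; output -15.365 dBV.

-15.365 dBV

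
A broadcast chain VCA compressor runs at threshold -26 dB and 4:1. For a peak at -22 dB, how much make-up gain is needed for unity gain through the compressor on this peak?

The peak compresses to -26 + 4/4 = -25 dB.
To reach -22 dB requires -22 − (-25) = 3 dB of make-up.

3 dB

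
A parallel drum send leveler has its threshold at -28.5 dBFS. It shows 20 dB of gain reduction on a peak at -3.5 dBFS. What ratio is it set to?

Input overshoot = -3.5 − (-28.5) = 25 dB.
Output overshoot = 25 − 20 = 5 dB.
Ratio = input overshoot / output overshoot = 25 / 5 = 5.

5:1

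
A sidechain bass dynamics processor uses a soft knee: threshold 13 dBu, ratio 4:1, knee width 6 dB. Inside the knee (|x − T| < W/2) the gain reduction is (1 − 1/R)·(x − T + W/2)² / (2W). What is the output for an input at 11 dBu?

10.9375 dBu

x − T + W/2 = 11 − 13 + 3 = 1.
GR = (1 − 1/4) × 1² / 12 = 0.75 × 1 / 12 = 0.0625 dB.
Output = 11 − 0.0625 = 10.9375 dBu.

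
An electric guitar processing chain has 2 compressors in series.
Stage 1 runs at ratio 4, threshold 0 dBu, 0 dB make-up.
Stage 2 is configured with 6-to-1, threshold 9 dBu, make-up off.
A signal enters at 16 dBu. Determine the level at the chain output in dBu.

Stage 1: 16 dB above 0 dBu, reduced 4:1 to 4 dB above → 4 dBu.
Stage 2: 4 dBu is at or below the 9 dBu threshold — no compression; output 4 dBu.

4 dBu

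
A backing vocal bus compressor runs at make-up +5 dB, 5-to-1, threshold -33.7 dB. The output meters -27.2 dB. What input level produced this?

-26.2 dB

Before make-up, the level was -27.2 − 5 = -32.2 dB.
Post-compression overshoot = -32.2 − (-33.7) = 1.5 dB.
Input overshoot = R × output overshoot = 7.5 dB → input = -33.7 + 7.5 = -26.2 dB.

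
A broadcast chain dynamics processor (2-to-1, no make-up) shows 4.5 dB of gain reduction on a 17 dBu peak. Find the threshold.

8 dBu

Gain reduction = 17 − 12.5 = 4.5 dB; output overshoot = GR / (R − 1) = 4.5 / 1 = 4.5 dB.
Threshold = output − output overshoot = 12.5 − 4.5 = 8 dBu.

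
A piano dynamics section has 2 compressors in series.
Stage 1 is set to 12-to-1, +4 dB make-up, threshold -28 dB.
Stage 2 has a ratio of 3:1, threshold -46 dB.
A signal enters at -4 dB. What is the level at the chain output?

Stage 1: -4 dB is 24 dB over -28 dB; at 12:1 that becomes 2 dB over, giving -26 dB; +4 dB make-up → -22 dB.
Stage 2: -22 dB is 24 dB over -46 dB; at 3:1 that becomes 8 dB over, giving -38 dB.

-38 dB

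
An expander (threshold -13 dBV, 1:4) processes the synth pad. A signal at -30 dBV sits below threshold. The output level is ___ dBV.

The input is 17 dB below the -13 dBV threshold.
A 1:4 expander multiplies undershoot by 4: 17 × 4 = 68 dB below threshold.
Output = -13 − 68 = -81 dBV.

-81 dBV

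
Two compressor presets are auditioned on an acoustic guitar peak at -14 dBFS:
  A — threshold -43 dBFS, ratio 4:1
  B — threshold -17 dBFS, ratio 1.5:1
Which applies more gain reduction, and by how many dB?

A: 29 dB over, compressed to 7.25 dB over, so 21.75 dB of GR.
B: 3 dB over, compressed to 2 dB over, so 1 dB of GR.
A applies 20.75 dB more gain reduction.

A, by 20.75 dB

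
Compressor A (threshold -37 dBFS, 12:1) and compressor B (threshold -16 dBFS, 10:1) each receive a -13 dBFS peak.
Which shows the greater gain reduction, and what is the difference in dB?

A, by 19.3 dB

A: 24 dB over, compressed to 2 dB over, so 22 dB of GR.
B: 3 dB over, compressed to 0.3 dB over, so 2.7 dB of GR.
Difference: 19.3 dB in favour of A.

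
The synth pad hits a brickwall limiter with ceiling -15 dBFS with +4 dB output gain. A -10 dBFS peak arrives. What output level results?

A brickwall limiter is an ∞:1 compressor: any input above the ceiling is clamped to -15 dBFS.
Output gain then adds 4 dB: -15 + 4 = -11 dBFS.

-11 dBFS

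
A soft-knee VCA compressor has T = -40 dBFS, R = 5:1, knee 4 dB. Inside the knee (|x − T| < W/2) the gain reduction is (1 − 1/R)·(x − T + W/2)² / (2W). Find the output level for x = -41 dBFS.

-41.1 dBFS

x − T + W/2 = -41 − (-40) + 2 = 1.
GR = (1 − 1/5) × 1² / 8 = 0.8 × 1 / 8 = 0.1 dB.
Output = -41 − 0.1 = -41.1 dBFS.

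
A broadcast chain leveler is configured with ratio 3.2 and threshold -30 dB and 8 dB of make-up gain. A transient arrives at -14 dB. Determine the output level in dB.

The input is 16 dB above the -30 dB threshold.
At 3.2:1 the overshoot is divided by 3.2, leaving 5 dB above threshold.
That puts the output at -25 dB; make-up adds 8 dB, giving -17 dB.

-17 dB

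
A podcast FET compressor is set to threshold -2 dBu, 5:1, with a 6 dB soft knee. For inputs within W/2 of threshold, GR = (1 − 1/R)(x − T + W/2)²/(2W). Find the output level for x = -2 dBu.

-2.6 dBu

x − T + W/2 = -2 − (-2) + 3 = 3.
GR = (1 − 1/5) × 3² / 12 = 0.8 × 9 / 12 = 0.6 dB.
Output = -2 − 0.6 = -2.6 dBu.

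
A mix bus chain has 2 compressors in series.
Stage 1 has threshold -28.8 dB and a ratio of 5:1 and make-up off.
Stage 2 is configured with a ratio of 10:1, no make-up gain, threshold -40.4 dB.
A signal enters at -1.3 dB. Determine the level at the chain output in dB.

-38.69 dB

Stage 1: 27.5 dB above -28.8 dB, reduced 5:1 to 5.5 dB above → -23.3 dB.
Stage 2: 17.1 dB above -40.4 dB, reduced 10:1 to 1.71 dB above → -38.69 dB.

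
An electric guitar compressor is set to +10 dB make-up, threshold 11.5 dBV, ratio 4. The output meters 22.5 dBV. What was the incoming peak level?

Before make-up, the level was 22.5 − 10 = 12.5 dBV.
That's 1 dB above the 11.5 dBV threshold.
Input overshoot = R × output overshoot = 4 dB → input = 11.5 + 4 = 15.5 dBV.

15.5 dBV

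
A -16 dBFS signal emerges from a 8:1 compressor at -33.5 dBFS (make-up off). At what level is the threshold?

-36 dBFS

Let T be the threshold. Output overshoot = (input overshoot)/R, so -33.5 − T = (-16 − T)/8.
8·(-33.5 − T) = -16 − T → 7·T = -268 − (-16) = -252.
T = -252/7 = -36 dBFS.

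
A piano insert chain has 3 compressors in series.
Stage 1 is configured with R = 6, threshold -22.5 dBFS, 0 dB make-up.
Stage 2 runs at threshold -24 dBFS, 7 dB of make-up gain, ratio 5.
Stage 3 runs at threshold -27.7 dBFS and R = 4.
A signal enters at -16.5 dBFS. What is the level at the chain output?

-24.9 dBFS

Stage 1: overshoot 6 dB → 6/6 = 1 dB → -21.5 dBFS.
Stage 2: 2.5 dB above -24 dBFS, reduced 5:1 to 0.5 dB above → -23.5 dBFS; +7 dB make-up → -16.5 dBFS.
Stage 3: -16.5 dBFS is 11.2 dB over -27.7 dBFS; at 4:1 that becomes 2.8 dB over, giving -24.9 dBFS.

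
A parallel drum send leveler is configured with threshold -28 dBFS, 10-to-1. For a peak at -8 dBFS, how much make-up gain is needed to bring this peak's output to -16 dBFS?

10 dB

Without make-up, output = threshold + overshoot/10 = -28 + 2 = -26 dBFS.
Gap to target: 10 dB.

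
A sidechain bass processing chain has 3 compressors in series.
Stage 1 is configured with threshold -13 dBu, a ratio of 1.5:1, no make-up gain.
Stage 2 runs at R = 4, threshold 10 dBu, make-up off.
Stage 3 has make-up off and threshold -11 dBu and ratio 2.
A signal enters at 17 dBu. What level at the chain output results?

Stage 1: 30 dB above -13 dBu, reduced 1.5:1 to 20 dB above → 7 dBu.
Stage 2: 7 dBu ≤ 10 dBu, so stage 2 doesn't engage; output 7 dBu.
Stage 3: 18 dB above -11 dBu, reduced 2:1 to 9 dB above → -2 dBu.

-2 dBu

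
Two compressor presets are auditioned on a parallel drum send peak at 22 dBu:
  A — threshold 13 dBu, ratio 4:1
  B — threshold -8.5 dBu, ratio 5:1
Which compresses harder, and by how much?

B, by 17.65 dB

A: 9 dB over, compressed to 2.25 dB over, so 6.75 dB of GR.
B: 30.5 dB over, compressed to 6.1 dB over, so 24.4 dB of GR.
B applies 17.65 dB more gain reduction.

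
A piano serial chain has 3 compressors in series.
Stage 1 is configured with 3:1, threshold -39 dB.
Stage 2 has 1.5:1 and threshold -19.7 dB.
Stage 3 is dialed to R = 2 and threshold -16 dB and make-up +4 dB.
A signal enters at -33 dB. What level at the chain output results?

-33 dB

Stage 1: -33 dB is 6 dB over -39 dB; at 3:1 that becomes 2 dB over, giving -37 dB.
Stage 2: below threshold (-37 ≤ -19.7); passes unchanged; output -37 dB.
Stage 3: below threshold (-37 ≤ -16); passes unchanged; make-up brings it to -33 dB.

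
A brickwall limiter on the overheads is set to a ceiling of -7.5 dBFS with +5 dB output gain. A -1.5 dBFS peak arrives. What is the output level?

-2.5 dBFS

The limiter clamps the peak to its -7.5 dBFS ceiling.
Output gain then adds 5 dB: -7.5 + 5 = -2.5 dBFS.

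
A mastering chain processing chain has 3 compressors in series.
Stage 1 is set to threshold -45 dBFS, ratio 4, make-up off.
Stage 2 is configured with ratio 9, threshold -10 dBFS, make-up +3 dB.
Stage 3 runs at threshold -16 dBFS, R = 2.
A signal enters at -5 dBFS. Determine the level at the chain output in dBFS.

-32 dBFS

Stage 1: overshoot 40 dB → 40/4 = 10 dB → -35 dBFS.
Stage 2: -35 dBFS ≤ -10 dBFS, so stage 2 doesn't engage; make-up brings it to -32 dBFS.
Stage 3: below threshold (-32 ≤ -16); passes unchanged; output -32 dBFS.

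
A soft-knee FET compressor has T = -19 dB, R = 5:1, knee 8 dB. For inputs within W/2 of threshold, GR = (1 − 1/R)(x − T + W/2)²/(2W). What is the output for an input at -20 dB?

x − T + W/2 = -20 − (-19) + 4 = 3.
GR = (1 − 1/5) × 3² / 16 = 0.8 × 9 / 16 = 0.45 dB.
Output = -20 − 0.45 = -20.45 dB.

-20.45 dB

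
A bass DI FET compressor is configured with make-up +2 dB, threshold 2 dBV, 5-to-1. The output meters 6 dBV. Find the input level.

12 dBV

Before make-up, the level was 6 − 2 = 4 dBV.
That's 2 dB above the 2 dBV threshold.
Undo the ratio: input overshoot = 2 × 5 = 10 dB, giving input = 12 dBV.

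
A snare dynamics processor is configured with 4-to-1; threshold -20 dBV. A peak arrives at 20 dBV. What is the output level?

-10 dBV

20 dBV sits 40 dB over threshold.
At 4:1 the overshoot is divided by 4, leaving 10 dB above threshold.
Output = -20 + 10 = -10 dBV.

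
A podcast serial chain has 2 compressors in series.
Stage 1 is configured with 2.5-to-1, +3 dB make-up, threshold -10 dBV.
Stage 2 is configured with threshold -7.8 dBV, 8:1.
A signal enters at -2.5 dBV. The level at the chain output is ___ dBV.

-7.325 dBV

Stage 1: -2.5 dBV is 7.5 dB over -10 dBV; at 2.5:1 that becomes 3 dB over, giving -7 dBV; +3 dB make-up → -4 dBV.
Stage 2: -4 dBV is 3.8 dB over -7.8 dBV; at 8:1 that becomes 0.475 dB over, giving -7.325 dBV.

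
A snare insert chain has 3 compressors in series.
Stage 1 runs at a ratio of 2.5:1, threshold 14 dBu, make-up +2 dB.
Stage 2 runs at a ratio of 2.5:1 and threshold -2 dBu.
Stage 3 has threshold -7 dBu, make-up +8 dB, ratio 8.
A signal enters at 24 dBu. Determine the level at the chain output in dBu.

2.725 dBu

Stage 1: 24 dBu is 10 dB over 14 dBu; at 2.5:1 that becomes 4 dB over, giving 18 dBu; +2 dB make-up → 20 dBu.
Stage 2: 22 dB above -2 dBu, reduced 2.5:1 to 8.8 dB above → 6.8 dBu.
Stage 3: overshoot 13.8 dB → 13.8/8 = 1.725 dB → -5.275 dBu; +8 dB make-up → 2.725 dBu.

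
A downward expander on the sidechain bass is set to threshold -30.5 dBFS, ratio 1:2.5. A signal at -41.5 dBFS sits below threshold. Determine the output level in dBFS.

-58 dBFS

The input is 11 dB below the -30.5 dBFS threshold.
A 1:2.5 expander multiplies undershoot by 2.5: 11 × 2.5 = 27.5 dB below threshold.
Output = -30.5 − 27.5 = -58 dBFS.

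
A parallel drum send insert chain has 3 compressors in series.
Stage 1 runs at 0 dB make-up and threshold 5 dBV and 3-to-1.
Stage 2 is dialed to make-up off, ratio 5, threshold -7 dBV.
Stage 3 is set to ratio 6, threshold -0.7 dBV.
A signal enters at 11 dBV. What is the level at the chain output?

-4.2 dBV

Stage 1: 11 dBV is 6 dB over 5 dBV; at 3:1 that becomes 2 dB over, giving 7 dBV.
Stage 2: overshoot 14 dB → 14/5 = 2.8 dB → -4.2 dBV.
Stage 3: below threshold (-4.2 ≤ -0.7); passes unchanged; output -4.2 dBV.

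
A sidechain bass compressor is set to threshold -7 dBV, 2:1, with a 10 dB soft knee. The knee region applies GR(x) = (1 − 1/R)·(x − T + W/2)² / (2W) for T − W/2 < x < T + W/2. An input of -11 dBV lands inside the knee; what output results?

x − T + W/2 = -11 − (-7) + 5 = 1.
GR = (1 − 1/2) × 1² / 20 = 0.5 × 1 / 20 = 0.025 dB.
Output = -11 − 0.025 = -11.025 dBV.

-11.025 dBV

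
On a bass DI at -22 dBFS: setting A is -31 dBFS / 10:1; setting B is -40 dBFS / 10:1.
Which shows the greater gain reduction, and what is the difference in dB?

A: overshoot 9 dB → output overshoot 0.9 dB → GR 8.1 dB.
B: overshoot 18 dB → output overshoot 1.8 dB → GR 16.2 dB.
Difference: 8.1 dB in favour of B.

B, by 8.1 dB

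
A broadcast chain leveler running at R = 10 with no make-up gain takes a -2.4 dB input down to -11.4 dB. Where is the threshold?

-12.4 dB

Input is 10 dB above T (since output overshoot × R = input overshoot: (-11.4 − T)·10 = -2.4 − T gives T = -12.4 dB).
Check: -12.4 + (-2.4 − (-12.4))/10 = -12.4 + 1 = -11.4 dB. ✓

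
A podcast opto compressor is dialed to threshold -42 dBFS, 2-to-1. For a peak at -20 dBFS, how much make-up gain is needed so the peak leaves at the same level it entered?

11 dB

Without make-up, output = threshold + overshoot/2 = -42 + 11 = -31 dBFS.
Gap to target: 11 dB.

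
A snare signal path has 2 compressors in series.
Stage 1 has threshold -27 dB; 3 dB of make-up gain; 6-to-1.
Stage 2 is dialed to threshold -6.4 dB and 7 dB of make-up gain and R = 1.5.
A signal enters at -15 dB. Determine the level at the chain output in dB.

-15 dB

Stage 1: 12 dB above -27 dB, reduced 6:1 to 2 dB above → -25 dB; +3 dB make-up → -22 dB.
Stage 2: -22 dB ≤ -6.4 dB, so stage 2 doesn't engage; make-up brings it to -15 dB.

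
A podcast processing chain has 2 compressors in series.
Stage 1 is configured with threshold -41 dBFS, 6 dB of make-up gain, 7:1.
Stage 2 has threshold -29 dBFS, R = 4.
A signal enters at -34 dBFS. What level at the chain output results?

-34 dBFS

Stage 1: overshoot 7 dB → 7/7 = 1 dB → -40 dBFS; +6 dB make-up → -34 dBFS.
Stage 2: -34 dBFS ≤ -29 dBFS, so stage 2 doesn't engage; output -34 dBFS.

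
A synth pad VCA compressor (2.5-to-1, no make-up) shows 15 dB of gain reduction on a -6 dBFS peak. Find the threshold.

Gain reduction = -6 − (-21) = 15 dB; output overshoot = GR / (R − 1) = 15 / 1.5 = 10 dB.
Threshold = output − output overshoot = -21 − 10 = -31 dBFS.

-31 dBFS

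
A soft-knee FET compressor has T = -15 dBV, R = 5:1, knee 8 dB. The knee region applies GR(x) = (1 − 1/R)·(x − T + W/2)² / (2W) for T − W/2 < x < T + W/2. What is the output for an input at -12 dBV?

-14.45 dBV

x − T + W/2 = -12 − (-15) + 4 = 7.
GR = (1 − 1/5) × 7² / 16 = 0.8 × 49 / 16 = 2.45 dB.
Output = -12 − 2.45 = -14.45 dBV.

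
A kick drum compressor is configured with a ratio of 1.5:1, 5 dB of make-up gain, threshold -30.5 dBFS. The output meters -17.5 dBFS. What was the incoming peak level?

-18.5 dBFS

Before make-up, the level was -17.5 − 5 = -22.5 dBFS.
The compressed level sits -22.5 − (-30.5) = 8 dB over threshold.
Undo the ratio: input overshoot = 8 × 1.5 = 12 dB, giving input = -18.5 dBFS.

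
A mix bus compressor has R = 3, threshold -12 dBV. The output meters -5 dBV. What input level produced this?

9 dBV

Post-compression overshoot = -5 − (-12) = 7 dB.
Input overshoot = R × output overshoot = 21 dB → input = -12 + 21 = 9 dBV.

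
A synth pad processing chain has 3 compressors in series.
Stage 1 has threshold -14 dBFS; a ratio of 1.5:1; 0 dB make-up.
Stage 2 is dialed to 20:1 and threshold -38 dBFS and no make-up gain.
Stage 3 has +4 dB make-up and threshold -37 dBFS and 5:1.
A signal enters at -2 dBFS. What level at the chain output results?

Stage 1: 12 dB above -14 dBFS, reduced 1.5:1 to 8 dB above → -6 dBFS.
Stage 2: 32 dB above -38 dBFS, reduced 20:1 to 1.6 dB above → -36.4 dBFS.
Stage 3: overshoot 0.6 dB → 0.6/5 = 0.12 dB → -36.88 dBFS; +4 dB make-up → -32.88 dBFS.

-32.88 dBFS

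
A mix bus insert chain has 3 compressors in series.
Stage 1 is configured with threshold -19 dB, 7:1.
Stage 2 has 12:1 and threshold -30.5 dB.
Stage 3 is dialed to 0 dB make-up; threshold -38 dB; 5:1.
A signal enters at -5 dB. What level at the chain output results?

-36.275 dB

Stage 1: -5 dB is 14 dB over -19 dB; at 7:1 that becomes 2 dB over, giving -17 dB.
Stage 2: -17 dB is 13.5 dB over -30.5 dB; at 12:1 that becomes 1.125 dB over, giving -29.375 dB.
Stage 3: overshoot 8.625 dB → 8.625/5 = 1.725 dB → -36.275 dB.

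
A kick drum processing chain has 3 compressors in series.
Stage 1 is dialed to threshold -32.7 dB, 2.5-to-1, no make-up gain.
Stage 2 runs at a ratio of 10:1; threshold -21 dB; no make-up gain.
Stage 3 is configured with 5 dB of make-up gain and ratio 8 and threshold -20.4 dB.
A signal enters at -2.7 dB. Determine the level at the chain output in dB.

Stage 1: -2.7 dB is 30 dB over -32.7 dB; at 2.5:1 that becomes 12 dB over, giving -20.7 dB.
Stage 2: overshoot 0.3 dB → 0.3/10 = 0.03 dB → -20.97 dB.
Stage 3: -20.97 dB ≤ -20.4 dB, so stage 3 doesn't engage; make-up brings it to -15.97 dB.

-15.97 dB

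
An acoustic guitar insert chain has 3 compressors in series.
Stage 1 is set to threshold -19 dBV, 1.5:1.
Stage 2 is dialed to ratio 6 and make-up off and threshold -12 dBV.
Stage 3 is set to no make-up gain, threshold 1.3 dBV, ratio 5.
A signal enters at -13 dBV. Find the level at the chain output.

-15 dBV

Stage 1: 6 dB above -19 dBV, reduced 1.5:1 to 4 dB above → -15 dBV.
Stage 2: below threshold (-15 ≤ -12); passes unchanged; output -15 dBV.
Stage 3: -15 dBV ≤ 1.3 dBV, so stage 3 doesn't engage; output -15 dBV.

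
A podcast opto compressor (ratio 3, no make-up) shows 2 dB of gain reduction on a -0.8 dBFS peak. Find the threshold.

-3.8 dBFS

Gain reduction = -0.8 − (-2.8) = 2 dB; output overshoot = GR / (R − 1) = 2 / 2 = 1 dB.
Threshold = output − output overshoot = -2.8 − 1 = -3.8 dBFS.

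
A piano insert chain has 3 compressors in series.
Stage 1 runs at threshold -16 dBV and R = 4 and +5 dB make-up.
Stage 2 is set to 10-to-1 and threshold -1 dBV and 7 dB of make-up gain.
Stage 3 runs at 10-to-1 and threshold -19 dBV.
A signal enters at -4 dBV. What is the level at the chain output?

Stage 1: 12 dB above -16 dBV, reduced 4:1 to 3 dB above → -13 dBV; +5 dB make-up → -8 dBV.
Stage 2: below threshold (-8 ≤ -1); passes unchanged; make-up brings it to -1 dBV.
Stage 3: 18 dB above -19 dBV, reduced 10:1 to 1.8 dB above → -17.2 dBV.

-17.2 dBV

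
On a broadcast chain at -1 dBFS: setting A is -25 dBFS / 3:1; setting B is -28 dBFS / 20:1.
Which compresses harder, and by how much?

A: overshoot 24 dB → output overshoot 8 dB → GR 16 dB.
B: overshoot 27 dB → output overshoot 1.35 dB → GR 25.65 dB.
Difference: 9.65 dB in favour of B.

B, by 9.65 dB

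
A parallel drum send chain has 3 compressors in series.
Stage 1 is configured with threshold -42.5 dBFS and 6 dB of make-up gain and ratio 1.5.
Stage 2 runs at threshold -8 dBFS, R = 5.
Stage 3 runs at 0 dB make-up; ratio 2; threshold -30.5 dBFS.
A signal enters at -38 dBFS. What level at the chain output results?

Stage 1: overshoot 4.5 dB → 4.5/1.5 = 3 dB → -39.5 dBFS; +6 dB make-up → -33.5 dBFS.
Stage 2: below threshold (-33.5 ≤ -8); passes unchanged; output -33.5 dBFS.
Stage 3: -33.5 dBFS ≤ -30.5 dBFS, so stage 3 doesn't engage; output -33.5 dBFS.

-33.5 dBFS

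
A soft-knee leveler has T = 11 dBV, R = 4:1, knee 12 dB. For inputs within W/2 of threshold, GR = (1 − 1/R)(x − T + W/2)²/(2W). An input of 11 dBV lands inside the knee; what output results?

x − T + W/2 = 11 − 11 + 6 = 6.
GR = (1 − 1/4) × 6² / 24 = 0.75 × 36 / 24 = 1.125 dB.
Output = 11 − 1.125 = 9.875 dBV.

9.875 dBV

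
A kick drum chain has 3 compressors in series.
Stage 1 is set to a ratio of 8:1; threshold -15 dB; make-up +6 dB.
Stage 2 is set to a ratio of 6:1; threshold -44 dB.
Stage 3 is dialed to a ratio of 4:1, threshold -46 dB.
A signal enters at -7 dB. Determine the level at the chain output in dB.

Stage 1: 8 dB above -15 dB, reduced 8:1 to 1 dB above → -14 dB; +6 dB make-up → -8 dB.
Stage 2: -8 dB is 36 dB over -44 dB; at 6:1 that becomes 6 dB over, giving -38 dB.
Stage 3: overshoot 8 dB → 8/4 = 2 dB → -44 dB.

-44 dB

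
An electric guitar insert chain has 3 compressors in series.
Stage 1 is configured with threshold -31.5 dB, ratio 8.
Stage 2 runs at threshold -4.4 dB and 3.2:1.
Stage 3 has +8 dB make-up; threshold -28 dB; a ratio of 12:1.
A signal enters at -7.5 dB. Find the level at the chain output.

Stage 1: overshoot 24 dB → 24/8 = 3 dB → -28.5 dB.
Stage 2: below threshold (-28.5 ≤ -4.4); passes unchanged; output -28.5 dB.
Stage 3: -28.5 dB ≤ -28 dB, so stage 3 doesn't engage; make-up brings it to -20.5 dB.

-20.5 dB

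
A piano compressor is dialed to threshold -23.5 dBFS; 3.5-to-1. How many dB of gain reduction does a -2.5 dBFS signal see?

15 dB

The signal is 21 dB above threshold.
After 3.5:1 compression the overshoot becomes 21/3.5 = 6 dB.
So the signal is attenuated by 21 − 6 = 15 dB.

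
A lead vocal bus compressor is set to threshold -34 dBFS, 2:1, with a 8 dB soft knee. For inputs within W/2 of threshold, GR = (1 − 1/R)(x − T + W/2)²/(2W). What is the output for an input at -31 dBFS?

-32.53125 dBFS

x − T + W/2 = -31 − (-34) + 4 = 7.
GR = (1 − 1/2) × 7² / 16 = 0.5 × 49 / 16 = 1.53125 dB.
Output = -31 − 1.53125 = -32.53125 dBFS.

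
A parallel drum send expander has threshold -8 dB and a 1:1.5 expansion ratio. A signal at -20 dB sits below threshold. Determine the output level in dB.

-26 dB

Undershoot = (-8) − (-20) = 12 dB.
At 1:1.5, that expands to 18 dB under threshold.
Output = -8 − 18 = -26 dB.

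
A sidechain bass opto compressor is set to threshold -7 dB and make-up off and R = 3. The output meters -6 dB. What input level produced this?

Post-compression overshoot = -6 − (-7) = 1 dB.
Before 3:1 compression the overshoot was 1 × 3 = 3 dB, so input = -7 + 3 = -4 dB.

-4 dB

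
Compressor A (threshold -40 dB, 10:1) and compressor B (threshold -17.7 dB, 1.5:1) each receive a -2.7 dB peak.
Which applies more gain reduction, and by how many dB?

A: overshoot 37.3 dB → output overshoot 3.73 dB → GR 33.57 dB.
B: overshoot 15 dB → output overshoot 10 dB → GR 5 dB.
Difference: 28.57 dB in favour of A.

A, by 28.57 dB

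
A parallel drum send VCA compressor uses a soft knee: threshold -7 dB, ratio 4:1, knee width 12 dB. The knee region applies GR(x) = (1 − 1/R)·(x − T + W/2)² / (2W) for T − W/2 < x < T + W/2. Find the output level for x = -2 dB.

x − T + W/2 = -2 − (-7) + 6 = 11.
GR = (1 − 1/4) × 11² / 24 = 0.75 × 121 / 24 = 3.78125 dB.
Output = -2 − 3.78125 = -5.78125 dB.

-5.78125 dB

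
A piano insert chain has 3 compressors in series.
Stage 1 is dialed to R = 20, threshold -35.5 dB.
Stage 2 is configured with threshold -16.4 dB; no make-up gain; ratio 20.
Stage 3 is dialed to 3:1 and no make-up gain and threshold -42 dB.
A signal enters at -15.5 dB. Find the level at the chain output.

Stage 1: 20 dB above -35.5 dB, reduced 20:1 to 1 dB above → -34.5 dB.
Stage 2: -34.5 dB is at or below the -16.4 dB threshold — no compression; output -34.5 dB.
Stage 3: overshoot 7.5 dB → 7.5/3 = 2.5 dB → -39.5 dB.

-39.5 dB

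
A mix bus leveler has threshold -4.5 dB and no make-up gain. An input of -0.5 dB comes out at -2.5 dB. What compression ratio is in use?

Input overshoot = -0.5 − (-4.5) = 4 dB; output overshoot = -2.5 − (-4.5) = 2 dB.
Ratio = 4 / 2 = 2.

2:1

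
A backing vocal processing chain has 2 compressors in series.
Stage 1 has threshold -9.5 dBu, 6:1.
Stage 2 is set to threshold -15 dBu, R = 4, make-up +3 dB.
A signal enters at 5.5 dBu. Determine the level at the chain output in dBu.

-10 dBu

Stage 1: 15 dB above -9.5 dBu, reduced 6:1 to 2.5 dB above → -7 dBu.
Stage 2: 8 dB above -15 dBu, reduced 4:1 to 2 dB above → -13 dBu; +3 dB make-up → -10 dBu.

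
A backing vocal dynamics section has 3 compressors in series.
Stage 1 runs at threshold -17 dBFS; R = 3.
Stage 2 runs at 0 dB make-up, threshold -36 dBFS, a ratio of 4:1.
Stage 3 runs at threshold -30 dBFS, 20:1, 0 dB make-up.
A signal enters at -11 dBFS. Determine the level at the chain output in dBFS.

Stage 1: -11 dBFS is 6 dB over -17 dBFS; at 3:1 that becomes 2 dB over, giving -15 dBFS.
Stage 2: 21 dB above -36 dBFS, reduced 4:1 to 5.25 dB above → -30.75 dBFS.
Stage 3: -30.75 dBFS is at or below the -30 dBFS threshold — no compression; output -30.75 dBFS.

-30.75 dBFS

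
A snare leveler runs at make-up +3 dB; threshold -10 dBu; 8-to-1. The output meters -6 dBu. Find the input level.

Before make-up, the level was -6 − 3 = -9 dBu.
Post-compression overshoot = -9 − (-10) = 1 dB.
Input overshoot = R × output overshoot = 8 dB → input = -10 + 8 = -2 dBu.

-2 dBu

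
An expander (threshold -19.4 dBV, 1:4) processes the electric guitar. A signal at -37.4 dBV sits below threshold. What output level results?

-91.4 dBV

Undershoot = (-19.4) − (-37.4) = 18 dB.
At 1:4, that expands to 72 dB under threshold.
Output = -19.4 − 72 = -91.4 dBV.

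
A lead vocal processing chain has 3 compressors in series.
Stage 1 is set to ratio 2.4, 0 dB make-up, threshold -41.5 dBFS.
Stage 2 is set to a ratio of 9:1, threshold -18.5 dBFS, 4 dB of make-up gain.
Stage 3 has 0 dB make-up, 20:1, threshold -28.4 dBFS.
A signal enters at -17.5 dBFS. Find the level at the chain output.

Stage 1: 24 dB above -41.5 dBFS, reduced 2.4:1 to 10 dB above → -31.5 dBFS.
Stage 2: below threshold (-31.5 ≤ -18.5); passes unchanged; make-up brings it to -27.5 dBFS.
Stage 3: overshoot 0.9 dB → 0.9/20 = 0.045 dB → -28.355 dBFS.

-28.355 dBFS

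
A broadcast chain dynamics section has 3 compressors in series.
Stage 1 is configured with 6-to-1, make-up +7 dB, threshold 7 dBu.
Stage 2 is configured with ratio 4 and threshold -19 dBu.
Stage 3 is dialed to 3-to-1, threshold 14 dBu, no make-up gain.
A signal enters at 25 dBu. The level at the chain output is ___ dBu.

-10 dBu

Stage 1: 18 dB above 7 dBu, reduced 6:1 to 3 dB above → 10 dBu; +7 dB make-up → 17 dBu.
Stage 2: 17 dBu is 36 dB over -19 dBu; at 4:1 that becomes 9 dB over, giving -10 dBu.
Stage 3: -10 dBu is at or below the 14 dBu threshold — no compression; output -10 dBu.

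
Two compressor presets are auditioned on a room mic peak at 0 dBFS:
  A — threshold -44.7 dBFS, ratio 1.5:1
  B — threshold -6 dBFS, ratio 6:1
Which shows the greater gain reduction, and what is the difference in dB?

A, by 9.9 dB

A: GR = 44.7 − 44.7/1.5 = 14.9 dB.
B: GR = 6 − 6/6 = 5 dB.
Difference: 9.9 dB in favour of A.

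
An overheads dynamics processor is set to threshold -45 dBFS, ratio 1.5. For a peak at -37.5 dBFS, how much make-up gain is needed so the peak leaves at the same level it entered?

2.5 dB

Overshoot 7.5 dB → 7.5/1.5 = 5 dB after compression, so the compressed level is -45 + 5 = -40 dBFS.
Make-up = target − compressed = -37.5 − (-40) = 2.5 dB.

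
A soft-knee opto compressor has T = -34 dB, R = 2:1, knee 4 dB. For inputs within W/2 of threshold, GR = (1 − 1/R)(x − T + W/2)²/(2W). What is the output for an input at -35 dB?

x − T + W/2 = -35 − (-34) + 2 = 1.
GR = (1 − 1/2) × 1² / 8 = 0.5 × 1 / 8 = 0.0625 dB.
Output = -35 − 0.0625 = -35.0625 dB.

-35.0625 dB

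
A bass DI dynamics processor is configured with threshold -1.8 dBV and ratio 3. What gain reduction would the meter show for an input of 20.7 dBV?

15 dB

20.7 dBV exceeds the threshold by 22.5 dB.
A 3:1 ratio leaves 7.5 dB of that excess.
Gain reduction = 22.5 − 7.5 = 15 dB.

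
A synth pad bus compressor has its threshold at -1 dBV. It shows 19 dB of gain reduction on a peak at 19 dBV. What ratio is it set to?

Input overshoot = 19 − (-1) = 20 dB.
Output overshoot = 20 − 19 = 1 dB.
Ratio = input overshoot / output overshoot = 20 / 1 = 20.

20:1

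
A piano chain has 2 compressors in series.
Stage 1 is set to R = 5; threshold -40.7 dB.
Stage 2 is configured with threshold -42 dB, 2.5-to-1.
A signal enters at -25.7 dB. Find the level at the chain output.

Stage 1: overshoot 15 dB → 15/5 = 3 dB → -37.7 dB.
Stage 2: 4.3 dB above -42 dB, reduced 2.5:1 to 1.72 dB above → -40.28 dB.

-40.28 dB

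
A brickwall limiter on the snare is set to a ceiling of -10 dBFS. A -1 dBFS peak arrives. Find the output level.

-10 dBFS

At ∞:1, everything above -10 dBFS is held at the ceiling.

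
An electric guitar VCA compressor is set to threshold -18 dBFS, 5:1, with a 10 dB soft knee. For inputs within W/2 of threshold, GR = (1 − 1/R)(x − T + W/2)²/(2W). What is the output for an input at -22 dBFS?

x − T + W/2 = -22 − (-18) + 5 = 1.
GR = (1 − 1/5) × 1² / 20 = 0.8 × 1 / 20 = 0.04 dB.
Output = -22 − 0.04 = -22.04 dBFS.

-22.04 dBFS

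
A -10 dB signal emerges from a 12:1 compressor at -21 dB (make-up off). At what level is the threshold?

Gain reduction = -10 − (-21) = 11 dB; output overshoot = GR / (R − 1) = 11 / 11 = 1 dB.
Threshold = output − output overshoot = -21 − 1 = -22 dB.

-22 dB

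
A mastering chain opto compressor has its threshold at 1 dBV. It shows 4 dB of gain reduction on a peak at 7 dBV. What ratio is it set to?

3:1

Input overshoot = 7 − 1 = 6 dB.
Output overshoot = 6 − 4 = 2 dB.
Ratio = input overshoot / output overshoot = 6 / 2 = 3.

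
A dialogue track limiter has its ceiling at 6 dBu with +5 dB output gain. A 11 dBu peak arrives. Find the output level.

The limiter clamps the peak to its 6 dBu ceiling.
Output gain then adds 5 dB: 6 + 5 = 11 dBu.

11 dBu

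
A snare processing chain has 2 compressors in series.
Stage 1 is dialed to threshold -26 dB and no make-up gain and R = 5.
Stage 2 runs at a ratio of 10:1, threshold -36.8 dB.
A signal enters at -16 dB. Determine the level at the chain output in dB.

-35.52 dB

Stage 1: overshoot 10 dB → 10/5 = 2 dB → -24 dB.
Stage 2: 12.8 dB above -36.8 dB, reduced 10:1 to 1.28 dB above → -35.52 dB.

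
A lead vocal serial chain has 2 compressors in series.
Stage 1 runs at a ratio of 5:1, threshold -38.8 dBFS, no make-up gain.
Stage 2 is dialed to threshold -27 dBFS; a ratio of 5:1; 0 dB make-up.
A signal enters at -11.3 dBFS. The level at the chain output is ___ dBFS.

Stage 1: overshoot 27.5 dB → 27.5/5 = 5.5 dB → -33.3 dBFS.
Stage 2: below threshold (-33.3 ≤ -27); passes unchanged; output -33.3 dBFS.

-33.3 dBFS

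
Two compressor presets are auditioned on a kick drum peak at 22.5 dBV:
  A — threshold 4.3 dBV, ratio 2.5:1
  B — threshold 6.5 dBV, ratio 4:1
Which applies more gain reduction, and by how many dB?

B, by 1.08 dB

A: overshoot 18.2 dB → output overshoot 7.28 dB → GR 10.92 dB.
B: overshoot 16 dB → output overshoot 4 dB → GR 12 dB.
B applies 1.08 dB more gain reduction.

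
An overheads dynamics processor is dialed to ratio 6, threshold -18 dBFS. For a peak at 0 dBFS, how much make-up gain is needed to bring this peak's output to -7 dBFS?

Without make-up, output = threshold + overshoot/6 = -18 + 3 = -15 dBFS.
Gap to target: 8 dB.

8 dB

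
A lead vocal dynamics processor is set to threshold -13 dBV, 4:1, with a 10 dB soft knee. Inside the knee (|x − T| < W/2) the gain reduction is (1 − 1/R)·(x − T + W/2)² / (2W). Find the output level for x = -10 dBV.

-12.4 dBV

x − T + W/2 = -10 − (-13) + 5 = 8.
GR = (1 − 1/4) × 8² / 20 = 0.75 × 64 / 20 = 2.4 dB.
Output = -10 − 2.4 = -12.4 dBV.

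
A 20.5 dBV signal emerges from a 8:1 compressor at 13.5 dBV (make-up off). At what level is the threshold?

Input is 8 dB above T (since output overshoot × R = input overshoot: (13.5 − T)·8 = 20.5 − T gives T = 12.5 dBV).
Check: 12.5 + (20.5 − 12.5)/8 = 12.5 + 1 = 13.5 dBV. ✓

12.5 dBV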